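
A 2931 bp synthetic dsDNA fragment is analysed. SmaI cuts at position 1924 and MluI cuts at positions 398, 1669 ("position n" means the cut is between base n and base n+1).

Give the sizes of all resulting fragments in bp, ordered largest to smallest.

Combined cut positions (sorted): 398, 1669, 1924.
Linear molecule, 3 cuts → 4 fragments:
  398 − 0 = 398 bp
  1669 − 398 = 1271 bp
  1924 − 1669 = 255 bp
  2931 − 1924 = 1007 bp
Sorted largest to smallest: 1271, 1007, 398, 255 bp.

1271, 1007, 398, 255 bp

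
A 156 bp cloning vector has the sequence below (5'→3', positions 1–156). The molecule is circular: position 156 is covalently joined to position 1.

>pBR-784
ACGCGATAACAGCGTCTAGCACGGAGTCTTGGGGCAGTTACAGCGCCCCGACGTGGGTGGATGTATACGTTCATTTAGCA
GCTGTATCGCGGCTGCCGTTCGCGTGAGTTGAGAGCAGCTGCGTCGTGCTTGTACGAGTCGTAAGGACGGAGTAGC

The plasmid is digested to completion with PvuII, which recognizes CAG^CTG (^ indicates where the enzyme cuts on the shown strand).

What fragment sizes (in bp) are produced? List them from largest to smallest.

119, 37 bp

PvuII sites (CAGCTG) start at positions 79, 116.
PvuII cuts after base 3 of each site, so after positions 81, 118.
Circular molecule, 2 cuts → 2 fragments:
  82–118 → 37 bp
  119–156 then 1–81 → 38 + 81 = 119 bp
Sorted largest to smallest: 119, 37 bp.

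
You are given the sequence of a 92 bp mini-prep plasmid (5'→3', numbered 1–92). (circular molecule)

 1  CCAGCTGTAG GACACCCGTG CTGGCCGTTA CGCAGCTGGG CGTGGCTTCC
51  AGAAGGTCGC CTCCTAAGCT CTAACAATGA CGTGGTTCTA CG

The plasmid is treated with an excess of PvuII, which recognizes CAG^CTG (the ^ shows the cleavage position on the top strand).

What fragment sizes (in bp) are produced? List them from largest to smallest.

61, 31 bp

PvuII sites (CAGCTG) start at positions 2, 33.
PvuII cuts after base 3 of each site, so after positions 4, 35.
Circular molecule, 2 cuts → 2 fragments:
  5–35 → 31 bp
  36–92 then 1–4 → 57 + 4 = 61 bp
Sorted largest to smallest: 61, 31 bp.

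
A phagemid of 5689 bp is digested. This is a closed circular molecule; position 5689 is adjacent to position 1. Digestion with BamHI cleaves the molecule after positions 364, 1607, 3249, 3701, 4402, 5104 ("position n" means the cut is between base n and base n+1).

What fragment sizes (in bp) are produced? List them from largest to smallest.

Circular molecule, 6 cuts → 6 fragments:
  1607 − 364 = 1243 bp
  3249 − 1607 = 1642 bp
  3701 − 3249 = 452 bp
  4402 − 3701 = 701 bp
  5104 − 4402 = 702 bp
  wrap: 5689 − 5104 + 364 = 949 bp
Sorted largest to smallest: 1642, 1243, 949, 702, 701, 452 bp.

1642, 1243, 949, 702, 701, 452 bp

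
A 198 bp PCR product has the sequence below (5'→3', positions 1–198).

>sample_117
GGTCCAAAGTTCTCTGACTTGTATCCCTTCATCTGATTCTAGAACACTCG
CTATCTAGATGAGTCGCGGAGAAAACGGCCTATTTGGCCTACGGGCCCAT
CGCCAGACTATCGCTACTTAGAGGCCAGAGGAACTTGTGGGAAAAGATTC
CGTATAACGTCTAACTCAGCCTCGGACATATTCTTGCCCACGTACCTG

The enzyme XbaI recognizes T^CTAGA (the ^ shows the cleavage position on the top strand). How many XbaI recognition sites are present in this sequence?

2

TCTAGA occurs starting at positions 38, 54.
XbaI cuts at 2 sites.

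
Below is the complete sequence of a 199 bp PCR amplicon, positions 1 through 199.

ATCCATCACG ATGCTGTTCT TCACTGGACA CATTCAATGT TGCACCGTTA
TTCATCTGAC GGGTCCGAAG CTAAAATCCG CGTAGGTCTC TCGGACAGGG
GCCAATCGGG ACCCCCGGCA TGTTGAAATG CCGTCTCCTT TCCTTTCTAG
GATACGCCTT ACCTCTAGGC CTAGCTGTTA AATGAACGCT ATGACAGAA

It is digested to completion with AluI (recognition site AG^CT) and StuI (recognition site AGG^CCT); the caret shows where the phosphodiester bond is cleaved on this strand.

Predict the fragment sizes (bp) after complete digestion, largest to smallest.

AluI sites (AGCT) start at positions 69, 173.
AluI cuts after base 2 of each site, so after positions 70, 174.
The StuI site (AGGCCT) starts at position 167.
StuI cuts after base 3 of each site, so after position 169.
Combined cut positions: 70, 169, 174.
Linear molecule, 3 cuts → 4 fragments:
  1–70 → 70 bp
  71–169 → 99 bp
  170–174 → 5 bp
  175–199 → 25 bp
Sorted largest to smallest: 99, 70, 25, 5 bp.

99, 70, 25, 5 bp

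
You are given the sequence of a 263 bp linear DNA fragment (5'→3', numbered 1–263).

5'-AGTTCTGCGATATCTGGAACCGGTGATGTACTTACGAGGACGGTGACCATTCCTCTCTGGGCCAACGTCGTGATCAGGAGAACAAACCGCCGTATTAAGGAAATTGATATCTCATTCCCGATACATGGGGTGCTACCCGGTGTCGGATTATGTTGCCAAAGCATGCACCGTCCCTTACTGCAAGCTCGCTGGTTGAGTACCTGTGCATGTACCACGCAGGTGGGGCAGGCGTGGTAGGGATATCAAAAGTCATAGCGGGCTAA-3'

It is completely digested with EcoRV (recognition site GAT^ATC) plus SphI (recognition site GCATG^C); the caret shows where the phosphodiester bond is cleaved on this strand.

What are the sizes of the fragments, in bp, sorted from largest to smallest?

EcoRV sites (GATATC) start at positions 9, 106, 239.
EcoRV cuts after base 3 of each site, so after positions 11, 108, 241.
The SphI site (GCATGC) starts at position 161.
SphI cuts after base 5 of each site (before the last base), so after position 165.
Combined cut positions: 11, 108, 165, 241.
Linear molecule, 4 cuts → 5 fragments:
  1–11 → 11 bp
  12–108 → 97 bp
  109–165 → 57 bp
  166–241 → 76 bp
  242–263 → 22 bp
Sorted largest to smallest: 97, 76, 57, 22, 11 bp.

97, 76, 57, 22, 11 bp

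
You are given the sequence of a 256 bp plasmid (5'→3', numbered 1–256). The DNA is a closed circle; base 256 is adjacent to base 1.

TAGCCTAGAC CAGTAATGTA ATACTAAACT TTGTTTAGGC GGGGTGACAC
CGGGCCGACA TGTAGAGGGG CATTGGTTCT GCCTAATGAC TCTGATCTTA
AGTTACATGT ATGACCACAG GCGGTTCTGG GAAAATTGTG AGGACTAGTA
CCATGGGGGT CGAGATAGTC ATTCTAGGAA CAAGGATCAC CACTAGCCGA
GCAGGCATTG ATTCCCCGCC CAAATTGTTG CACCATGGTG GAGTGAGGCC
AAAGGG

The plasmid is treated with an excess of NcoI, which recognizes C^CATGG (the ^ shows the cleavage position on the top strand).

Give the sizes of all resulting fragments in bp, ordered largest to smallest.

NcoI sites (CCATGG) start at positions 151, 233.
NcoI cuts after the first base of each site, so after positions 151, 233.
Circular molecule, 2 cuts → 2 fragments:
  152–233 → 82 bp
  234–256 then 1–151 → 23 + 151 = 174 bp
Sorted largest to smallest: 174, 82 bp.

174, 82 bp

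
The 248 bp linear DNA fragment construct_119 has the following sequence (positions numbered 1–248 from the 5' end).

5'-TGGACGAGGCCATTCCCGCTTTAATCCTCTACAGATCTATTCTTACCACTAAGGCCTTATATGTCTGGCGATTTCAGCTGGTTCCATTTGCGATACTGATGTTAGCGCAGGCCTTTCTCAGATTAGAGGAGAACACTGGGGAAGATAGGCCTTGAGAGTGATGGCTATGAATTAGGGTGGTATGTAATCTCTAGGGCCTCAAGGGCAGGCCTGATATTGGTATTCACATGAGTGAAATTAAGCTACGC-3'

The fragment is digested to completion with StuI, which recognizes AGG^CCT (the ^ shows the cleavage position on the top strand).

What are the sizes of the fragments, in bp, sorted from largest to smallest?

60, 57, 54, 39, 38 bp

StuI sites (AGGCCT) start at positions 52, 109, 147, 207.
StuI cuts after base 3 of each site, so after positions 54, 111, 149, 209.
Linear molecule, 4 cuts → 5 fragments:
  1–54 → 54 bp
  55–111 → 57 bp
  112–149 → 38 bp
  150–209 → 60 bp
  210–248 → 39 bp
Sorted largest to smallest: 60, 57, 54, 39, 38 bp.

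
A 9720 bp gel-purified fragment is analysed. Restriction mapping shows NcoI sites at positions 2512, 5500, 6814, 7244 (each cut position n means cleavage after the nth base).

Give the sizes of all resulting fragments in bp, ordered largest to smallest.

2988, 2512, 2476, 1314, 430 bp

Linear molecule, 4 cuts → 5 fragments:
  2512 − 0 = 2512 bp
  5500 − 2512 = 2988 bp
  6814 − 5500 = 1314 bp
  7244 − 6814 = 430 bp
  9720 − 7244 = 2476 bp
Sorted largest to smallest: 2988, 2512, 2476, 1314, 430 bp.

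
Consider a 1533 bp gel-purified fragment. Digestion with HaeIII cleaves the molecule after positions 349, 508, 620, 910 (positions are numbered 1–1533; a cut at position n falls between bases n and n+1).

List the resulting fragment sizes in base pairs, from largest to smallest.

Linear molecule, 4 cuts → 5 fragments:
  349 − 0 = 349 bp
  508 − 349 = 159 bp
  620 − 508 = 112 bp
  910 − 620 = 290 bp
  1533 − 910 = 623 bp
Sorted largest to smallest: 623, 349, 290, 159, 112 bp.

623, 349, 290, 159, 112 bp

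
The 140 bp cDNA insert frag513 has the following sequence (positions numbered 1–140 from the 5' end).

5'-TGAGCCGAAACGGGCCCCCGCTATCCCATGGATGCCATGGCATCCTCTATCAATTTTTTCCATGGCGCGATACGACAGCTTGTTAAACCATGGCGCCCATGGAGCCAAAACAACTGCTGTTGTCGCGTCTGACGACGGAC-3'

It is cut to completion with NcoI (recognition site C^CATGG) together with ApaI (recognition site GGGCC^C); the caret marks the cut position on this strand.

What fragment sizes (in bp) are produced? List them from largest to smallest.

NcoI sites (CCATGG) start at positions 26, 35, 60, 88, 97.
NcoI cuts after the first base of each site, so after positions 26, 35, 60, 88, 97.
The ApaI site (GGGCCC) starts at position 12.
ApaI cuts after base 5 of each site (before the last base), so after position 16.
Combined cut positions: 16, 26, 35, 60, 88, 97.
Linear molecule, 6 cuts → 7 fragments:
  1–16 → 16 bp
  17–26 → 10 bp
  27–35 → 9 bp
  36–60 → 25 bp
  61–88 → 28 bp
  89–97 → 9 bp
  98–140 → 43 bp
Sorted largest to smallest: 43, 28, 25, 16, 10, 9, 9 bp.

43, 28, 25, 16, 10, 9, 9 bp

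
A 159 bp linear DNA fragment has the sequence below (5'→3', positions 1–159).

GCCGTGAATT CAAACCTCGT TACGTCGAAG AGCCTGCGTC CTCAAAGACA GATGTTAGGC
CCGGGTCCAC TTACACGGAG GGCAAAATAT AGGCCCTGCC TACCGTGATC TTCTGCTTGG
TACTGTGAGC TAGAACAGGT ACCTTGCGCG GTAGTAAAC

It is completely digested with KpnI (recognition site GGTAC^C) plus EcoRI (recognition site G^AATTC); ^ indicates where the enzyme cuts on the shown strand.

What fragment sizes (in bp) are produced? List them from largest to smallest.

The KpnI site (GGTACC) starts at position 138.
KpnI cuts after base 5 of each site (before the last base), so after position 142.
The EcoRI site (GAATTC) starts at position 6.
EcoRI cuts after the first base of each site, so after position 6.
Combined cut positions: 6, 142.
Linear molecule, 2 cuts → 3 fragments:
  1–6 → 6 bp
  7–142 → 136 bp
  143–159 → 17 bp
Sorted largest to smallest: 136, 17, 6 bp.

136, 17, 6 bp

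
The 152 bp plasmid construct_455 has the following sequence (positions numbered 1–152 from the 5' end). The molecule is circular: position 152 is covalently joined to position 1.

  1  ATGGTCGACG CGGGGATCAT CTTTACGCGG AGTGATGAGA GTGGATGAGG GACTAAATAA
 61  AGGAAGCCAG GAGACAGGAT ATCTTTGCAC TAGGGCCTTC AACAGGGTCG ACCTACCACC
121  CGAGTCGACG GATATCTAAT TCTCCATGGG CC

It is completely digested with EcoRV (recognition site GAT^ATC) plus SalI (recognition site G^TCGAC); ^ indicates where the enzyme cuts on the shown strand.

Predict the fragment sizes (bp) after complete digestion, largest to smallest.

76, 27, 23, 17, 9 bp

EcoRV sites (GATATC) start at positions 78, 131.
EcoRV cuts after base 3 of each site, so after positions 80, 133.
SalI sites (GTCGAC) start at positions 4, 107, 124.
SalI cuts after the first base of each site, so after positions 4, 107, 124.
Combined cut positions: 4, 80, 107, 124, 133.
Circular molecule, 5 cuts → 5 fragments:
  5–80 → 76 bp
  81–107 → 27 bp
  108–124 → 17 bp
  125–133 → 9 bp
  134–152 then 1–4 → 19 + 4 = 23 bp
Sorted largest to smallest: 76, 27, 23, 17, 9 bp.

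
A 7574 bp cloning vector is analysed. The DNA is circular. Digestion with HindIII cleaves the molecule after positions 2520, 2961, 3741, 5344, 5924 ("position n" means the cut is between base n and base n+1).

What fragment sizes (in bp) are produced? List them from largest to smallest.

4170, 1603, 780, 580, 441 bp

Circular molecule, 5 cuts → 5 fragments:
  2961 − 2520 = 441 bp
  3741 − 2961 = 780 bp
  5344 − 3741 = 1603 bp
  5924 − 5344 = 580 bp
  wrap: 7574 − 5924 + 2520 = 4170 bp
Sorted largest to smallest: 4170, 1603, 780, 580, 441 bp.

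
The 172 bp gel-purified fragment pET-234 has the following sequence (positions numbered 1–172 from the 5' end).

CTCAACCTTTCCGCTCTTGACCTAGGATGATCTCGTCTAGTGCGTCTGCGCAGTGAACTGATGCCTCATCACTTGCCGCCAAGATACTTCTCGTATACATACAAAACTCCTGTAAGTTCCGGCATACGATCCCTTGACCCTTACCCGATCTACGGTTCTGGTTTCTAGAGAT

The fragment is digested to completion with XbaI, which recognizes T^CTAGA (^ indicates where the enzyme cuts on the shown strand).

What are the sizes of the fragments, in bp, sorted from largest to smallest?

The XbaI site (TCTAGA) starts at position 164.
XbaI cuts after the first base of each site, so after position 164.
Linear molecule, 1 cut → 2 fragments:
  1–164 → 164 bp
  165–172 → 8 bp
Sorted largest to smallest: 164, 8 bp.

164, 8 bp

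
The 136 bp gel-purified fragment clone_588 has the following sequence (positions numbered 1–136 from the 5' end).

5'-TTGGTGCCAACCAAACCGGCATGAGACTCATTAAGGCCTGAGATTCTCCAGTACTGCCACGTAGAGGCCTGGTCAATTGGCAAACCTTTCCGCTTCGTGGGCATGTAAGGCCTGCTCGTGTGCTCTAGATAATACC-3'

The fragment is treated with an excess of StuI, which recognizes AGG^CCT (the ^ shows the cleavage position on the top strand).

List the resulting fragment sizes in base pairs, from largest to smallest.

StuI sites (AGGCCT) start at positions 34, 65, 108.
StuI cuts after base 3 of each site, so after positions 36, 67, 110.
Linear molecule, 3 cuts → 4 fragments:
  1–36 → 36 bp
  37–67 → 31 bp
  68–110 → 43 bp
  111–136 → 26 bp
Sorted largest to smallest: 43, 36, 31, 26 bp.

43, 36, 31, 26 bp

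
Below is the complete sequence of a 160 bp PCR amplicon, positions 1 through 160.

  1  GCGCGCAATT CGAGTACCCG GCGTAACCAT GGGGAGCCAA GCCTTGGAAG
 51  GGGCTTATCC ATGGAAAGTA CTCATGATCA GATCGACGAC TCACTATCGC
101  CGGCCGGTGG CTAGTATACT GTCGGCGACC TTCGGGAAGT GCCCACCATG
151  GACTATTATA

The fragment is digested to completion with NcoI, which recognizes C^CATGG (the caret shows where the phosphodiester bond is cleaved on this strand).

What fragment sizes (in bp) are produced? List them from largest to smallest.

87, 32, 27, 14 bp

NcoI sites (CCATGG) start at positions 27, 59, 146.
NcoI cuts after the first base of each site, so after positions 27, 59, 146.
Linear molecule, 3 cuts → 4 fragments:
  1–27 → 27 bp
  28–59 → 32 bp
  60–146 → 87 bp
  147–160 → 14 bp
Sorted largest to smallest: 87, 32, 27, 14 bp.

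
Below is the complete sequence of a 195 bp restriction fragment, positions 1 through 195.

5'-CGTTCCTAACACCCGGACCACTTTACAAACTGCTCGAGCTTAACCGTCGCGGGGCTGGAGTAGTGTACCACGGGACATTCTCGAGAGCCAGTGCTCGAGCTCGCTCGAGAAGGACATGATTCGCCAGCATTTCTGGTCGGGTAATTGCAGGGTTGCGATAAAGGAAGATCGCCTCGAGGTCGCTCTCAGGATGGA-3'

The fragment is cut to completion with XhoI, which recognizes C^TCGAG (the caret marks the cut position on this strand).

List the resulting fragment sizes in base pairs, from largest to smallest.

XhoI sites (CTCGAG) start at positions 33, 80, 94, 104, 173.
XhoI cuts after the first base of each site, so after positions 33, 80, 94, 104, 173.
Linear molecule, 5 cuts → 6 fragments:
  1–33 → 33 bp
  34–80 → 47 bp
  81–94 → 14 bp
  95–104 → 10 bp
  105–173 → 69 bp
  174–195 → 22 bp
Sorted largest to smallest: 69, 47, 33, 22, 14, 10 bp.

69, 47, 33, 22, 14, 10 bp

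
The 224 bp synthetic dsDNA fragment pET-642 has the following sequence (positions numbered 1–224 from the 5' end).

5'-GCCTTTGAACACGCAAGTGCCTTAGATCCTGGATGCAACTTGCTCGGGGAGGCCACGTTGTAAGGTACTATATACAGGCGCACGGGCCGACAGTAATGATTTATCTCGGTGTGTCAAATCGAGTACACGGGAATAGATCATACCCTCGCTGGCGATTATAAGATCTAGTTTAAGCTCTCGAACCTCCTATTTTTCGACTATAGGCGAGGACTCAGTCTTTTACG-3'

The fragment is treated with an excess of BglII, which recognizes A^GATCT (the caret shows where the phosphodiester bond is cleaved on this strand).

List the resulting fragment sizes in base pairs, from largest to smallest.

161, 63 bp

The BglII site (AGATCT) starts at position 161.
BglII cuts after the first base of each site, so after position 161.
Linear molecule, 1 cut → 2 fragments:
  1–161 → 161 bp
  162–224 → 63 bp
Sorted largest to smallest: 161, 63 bp.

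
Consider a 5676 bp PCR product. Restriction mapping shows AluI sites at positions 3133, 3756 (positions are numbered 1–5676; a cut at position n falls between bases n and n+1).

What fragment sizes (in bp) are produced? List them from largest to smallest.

Linear molecule, 2 cuts → 3 fragments:
  3133 − 0 = 3133 bp
  3756 − 3133 = 623 bp
  5676 − 3756 = 1920 bp
Sorted largest to smallest: 3133, 1920, 623 bp.

3133, 1920, 623 bp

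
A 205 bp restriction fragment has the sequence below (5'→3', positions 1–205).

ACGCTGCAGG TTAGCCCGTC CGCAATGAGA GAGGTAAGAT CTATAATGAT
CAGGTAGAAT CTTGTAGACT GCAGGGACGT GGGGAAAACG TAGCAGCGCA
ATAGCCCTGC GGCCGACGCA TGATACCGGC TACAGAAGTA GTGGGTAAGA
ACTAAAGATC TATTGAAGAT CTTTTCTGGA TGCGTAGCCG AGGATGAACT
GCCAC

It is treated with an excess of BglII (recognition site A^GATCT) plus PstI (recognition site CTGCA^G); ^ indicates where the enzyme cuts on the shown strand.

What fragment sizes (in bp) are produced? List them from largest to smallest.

83, 38, 36, 29, 11, 8 bp

BglII sites (AGATCT) start at positions 37, 156, 167.
BglII cuts after the first base of each site, so after positions 37, 156, 167.
PstI sites (CTGCAG) start at positions 4, 69.
PstI cuts after base 5 of each site (before the last base), so after positions 8, 73.
Combined cut positions: 8, 37, 73, 156, 167.
Linear molecule, 5 cuts → 6 fragments:
  1–8 → 8 bp
  9–37 → 29 bp
  38–73 → 36 bp
  74–156 → 83 bp
  157–167 → 11 bp
  168–205 → 38 bp
Sorted largest to smallest: 83, 38, 36, 29, 11, 8 bp.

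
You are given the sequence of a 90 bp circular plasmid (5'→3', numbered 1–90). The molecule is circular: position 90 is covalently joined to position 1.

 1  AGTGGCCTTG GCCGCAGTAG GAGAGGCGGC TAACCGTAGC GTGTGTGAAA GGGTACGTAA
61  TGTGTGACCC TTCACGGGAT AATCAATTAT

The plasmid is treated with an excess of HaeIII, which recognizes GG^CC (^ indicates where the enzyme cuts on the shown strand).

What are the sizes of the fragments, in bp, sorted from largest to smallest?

84, 6 bp

HaeIII sites (GGCC) start at positions 4, 10.
HaeIII cuts after base 2 of each site, so after positions 5, 11.
Circular molecule, 2 cuts → 2 fragments:
  6–11 → 6 bp
  12–90 then 1–5 → 79 + 5 = 84 bp
Sorted largest to smallest: 84, 6 bp.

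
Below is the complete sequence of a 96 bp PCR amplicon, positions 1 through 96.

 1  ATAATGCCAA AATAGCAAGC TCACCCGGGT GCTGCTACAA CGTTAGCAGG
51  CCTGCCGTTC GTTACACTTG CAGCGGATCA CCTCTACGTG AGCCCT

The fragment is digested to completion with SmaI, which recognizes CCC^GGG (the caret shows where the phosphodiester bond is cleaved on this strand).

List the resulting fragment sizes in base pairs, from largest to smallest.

The SmaI site (CCCGGG) starts at position 24.
SmaI cuts after base 3 of each site, so after position 26.
Linear molecule, 1 cut → 2 fragments:
  1–26 → 26 bp
  27–96 → 70 bp
Sorted largest to smallest: 70, 26 bp.

70, 26 bp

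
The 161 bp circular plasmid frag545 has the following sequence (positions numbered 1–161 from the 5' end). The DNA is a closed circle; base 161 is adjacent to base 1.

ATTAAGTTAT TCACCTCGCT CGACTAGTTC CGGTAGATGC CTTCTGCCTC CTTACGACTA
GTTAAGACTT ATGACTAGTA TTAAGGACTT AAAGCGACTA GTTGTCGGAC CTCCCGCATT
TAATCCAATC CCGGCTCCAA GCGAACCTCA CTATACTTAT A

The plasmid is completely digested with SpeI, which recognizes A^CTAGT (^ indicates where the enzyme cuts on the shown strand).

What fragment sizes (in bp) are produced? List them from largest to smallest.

SpeI sites (ACTAGT) start at positions 23, 57, 74, 97.
SpeI cuts after the first base of each site, so after positions 23, 57, 74, 97.
Circular molecule, 4 cuts → 4 fragments:
  24–57 → 34 bp
  58–74 → 17 bp
  75–97 → 23 bp
  98–161 then 1–23 → 64 + 23 = 87 bp
Sorted largest to smallest: 87, 34, 23, 17 bp.

87, 34, 23, 17 bp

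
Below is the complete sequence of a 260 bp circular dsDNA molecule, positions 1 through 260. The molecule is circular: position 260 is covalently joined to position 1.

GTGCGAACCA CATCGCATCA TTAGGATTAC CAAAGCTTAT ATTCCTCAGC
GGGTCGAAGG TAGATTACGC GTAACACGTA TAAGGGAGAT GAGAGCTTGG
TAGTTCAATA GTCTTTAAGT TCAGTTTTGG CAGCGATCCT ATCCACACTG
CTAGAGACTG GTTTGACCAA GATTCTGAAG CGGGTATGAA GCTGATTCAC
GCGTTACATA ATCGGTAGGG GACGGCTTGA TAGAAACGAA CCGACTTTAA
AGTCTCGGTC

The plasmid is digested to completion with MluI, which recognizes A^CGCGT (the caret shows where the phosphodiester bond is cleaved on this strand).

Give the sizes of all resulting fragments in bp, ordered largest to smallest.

132, 128 bp

MluI sites (ACGCGT) start at positions 67, 199.
MluI cuts after the first base of each site, so after positions 67, 199.
Circular molecule, 2 cuts → 2 fragments:
  68–199 → 132 bp
  200–260 then 1–67 → 61 + 67 = 128 bp
Sorted largest to smallest: 132, 128 bp.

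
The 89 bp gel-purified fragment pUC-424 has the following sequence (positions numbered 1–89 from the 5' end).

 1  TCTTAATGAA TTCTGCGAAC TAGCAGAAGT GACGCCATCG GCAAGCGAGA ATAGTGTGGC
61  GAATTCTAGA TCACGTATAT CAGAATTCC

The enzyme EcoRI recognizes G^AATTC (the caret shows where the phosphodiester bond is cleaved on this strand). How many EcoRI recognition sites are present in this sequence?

3

GAATTC occurs starting at positions 8, 61, 83.
EcoRI cuts at 3 sites.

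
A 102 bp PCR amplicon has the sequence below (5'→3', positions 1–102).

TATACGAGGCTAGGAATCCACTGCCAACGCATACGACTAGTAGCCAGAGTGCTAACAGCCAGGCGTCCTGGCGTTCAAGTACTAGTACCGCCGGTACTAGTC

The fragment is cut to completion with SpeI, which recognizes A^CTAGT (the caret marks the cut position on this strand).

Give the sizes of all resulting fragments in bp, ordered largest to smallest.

45, 36, 15, 6 bp

SpeI sites (ACTAGT) start at positions 36, 81, 96.
SpeI cuts after the first base of each site, so after positions 36, 81, 96.
Linear molecule, 3 cuts → 4 fragments:
  1–36 → 36 bp
  37–81 → 45 bp
  82–96 → 15 bp
  97–102 → 6 bp
Sorted largest to smallest: 45, 36, 15, 6 bp.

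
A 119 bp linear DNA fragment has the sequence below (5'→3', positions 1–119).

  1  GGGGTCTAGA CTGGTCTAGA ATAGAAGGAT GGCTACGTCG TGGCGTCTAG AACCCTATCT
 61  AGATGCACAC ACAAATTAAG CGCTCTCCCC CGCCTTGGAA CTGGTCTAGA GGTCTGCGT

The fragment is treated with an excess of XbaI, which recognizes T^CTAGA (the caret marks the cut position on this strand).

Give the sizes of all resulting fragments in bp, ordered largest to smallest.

47, 31, 14, 12, 10, 5 bp

XbaI sites (TCTAGA) start at positions 5, 15, 46, 58, 105.
XbaI cuts after the first base of each site, so after positions 5, 15, 46, 58, 105.
Linear molecule, 5 cuts → 6 fragments:
  1–5 → 5 bp
  6–15 → 10 bp
  16–46 → 31 bp
  47–58 → 12 bp
  59–105 → 47 bp
  106–119 → 14 bp
Sorted largest to smallest: 47, 31, 14, 12, 10, 5 bp.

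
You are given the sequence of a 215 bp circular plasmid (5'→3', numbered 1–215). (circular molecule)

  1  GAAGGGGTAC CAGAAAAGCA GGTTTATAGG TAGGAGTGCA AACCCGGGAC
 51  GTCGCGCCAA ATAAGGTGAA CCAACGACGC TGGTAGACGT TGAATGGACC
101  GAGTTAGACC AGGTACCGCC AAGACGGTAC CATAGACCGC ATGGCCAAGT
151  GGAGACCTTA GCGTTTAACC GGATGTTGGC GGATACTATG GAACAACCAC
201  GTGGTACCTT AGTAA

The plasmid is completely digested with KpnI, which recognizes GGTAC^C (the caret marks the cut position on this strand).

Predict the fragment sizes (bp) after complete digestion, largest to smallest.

106, 77, 18, 14 bp

KpnI sites (GGTACC) start at positions 6, 112, 126, 203.
KpnI cuts after base 5 of each site (before the last base), so after positions 10, 116, 130, 207.
Circular molecule, 4 cuts → 4 fragments:
  11–116 → 106 bp
  117–130 → 14 bp
  131–207 → 77 bp
  208–215 then 1–10 → 8 + 10 = 18 bp
Sorted largest to smallest: 106, 77, 18, 14 bp.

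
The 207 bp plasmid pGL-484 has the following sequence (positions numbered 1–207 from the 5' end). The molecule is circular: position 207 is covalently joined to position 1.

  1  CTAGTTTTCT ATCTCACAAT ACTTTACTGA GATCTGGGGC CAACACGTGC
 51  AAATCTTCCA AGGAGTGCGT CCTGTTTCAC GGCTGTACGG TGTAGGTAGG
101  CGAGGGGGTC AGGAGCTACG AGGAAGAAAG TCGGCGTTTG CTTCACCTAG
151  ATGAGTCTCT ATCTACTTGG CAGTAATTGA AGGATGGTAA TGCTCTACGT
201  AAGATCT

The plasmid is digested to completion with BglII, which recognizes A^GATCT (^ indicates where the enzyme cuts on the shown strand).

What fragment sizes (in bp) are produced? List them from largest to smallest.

172, 35 bp

BglII sites (AGATCT) start at positions 30, 202.
BglII cuts after the first base of each site, so after positions 30, 202.
Circular molecule, 2 cuts → 2 fragments:
  31–202 → 172 bp
  203–207 then 1–30 → 5 + 30 = 35 bp
Sorted largest to smallest: 172, 35 bp.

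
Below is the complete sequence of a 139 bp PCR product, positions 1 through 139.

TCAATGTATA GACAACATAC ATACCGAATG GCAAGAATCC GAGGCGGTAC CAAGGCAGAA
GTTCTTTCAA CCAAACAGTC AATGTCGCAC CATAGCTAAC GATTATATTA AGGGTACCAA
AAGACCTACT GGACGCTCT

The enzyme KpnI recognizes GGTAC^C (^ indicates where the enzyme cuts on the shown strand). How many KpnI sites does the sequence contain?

GGTACC occurs starting at positions 46, 113.
KpnI cuts at 2 sites.

2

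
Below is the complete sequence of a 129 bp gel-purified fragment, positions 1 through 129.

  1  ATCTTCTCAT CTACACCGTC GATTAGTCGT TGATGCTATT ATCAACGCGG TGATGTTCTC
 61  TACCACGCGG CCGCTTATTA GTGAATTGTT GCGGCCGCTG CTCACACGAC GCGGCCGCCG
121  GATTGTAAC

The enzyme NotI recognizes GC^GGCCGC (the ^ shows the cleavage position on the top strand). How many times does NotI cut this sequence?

3

GCGGCCGC occurs starting at positions 67, 91, 111.
NotI cuts at 3 sites.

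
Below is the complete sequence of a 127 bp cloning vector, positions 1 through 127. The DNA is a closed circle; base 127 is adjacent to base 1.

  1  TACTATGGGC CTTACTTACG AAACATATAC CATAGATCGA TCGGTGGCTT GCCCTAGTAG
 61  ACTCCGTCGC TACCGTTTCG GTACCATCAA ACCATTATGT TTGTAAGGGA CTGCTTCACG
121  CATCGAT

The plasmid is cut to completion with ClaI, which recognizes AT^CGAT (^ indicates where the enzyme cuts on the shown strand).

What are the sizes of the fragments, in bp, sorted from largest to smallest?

86, 41 bp

ClaI sites (ATCGAT) start at positions 36, 122.
ClaI cuts after base 2 of each site, so after positions 37, 123.
Circular molecule, 2 cuts → 2 fragments:
  38–123 → 86 bp
  124–127 then 1–37 → 4 + 37 = 41 bp
Sorted largest to smallest: 86, 41 bp.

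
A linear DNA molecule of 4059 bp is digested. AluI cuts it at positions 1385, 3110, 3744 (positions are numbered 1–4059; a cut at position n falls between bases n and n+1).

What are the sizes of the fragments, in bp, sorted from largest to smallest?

1725, 1385, 634, 315 bp

Linear molecule, 3 cuts → 4 fragments:
  1385 − 0 = 1385 bp
  3110 − 1385 = 1725 bp
  3744 − 3110 = 634 bp
  4059 − 3744 = 315 bp
Sorted largest to smallest: 1725, 1385, 634, 315 bp.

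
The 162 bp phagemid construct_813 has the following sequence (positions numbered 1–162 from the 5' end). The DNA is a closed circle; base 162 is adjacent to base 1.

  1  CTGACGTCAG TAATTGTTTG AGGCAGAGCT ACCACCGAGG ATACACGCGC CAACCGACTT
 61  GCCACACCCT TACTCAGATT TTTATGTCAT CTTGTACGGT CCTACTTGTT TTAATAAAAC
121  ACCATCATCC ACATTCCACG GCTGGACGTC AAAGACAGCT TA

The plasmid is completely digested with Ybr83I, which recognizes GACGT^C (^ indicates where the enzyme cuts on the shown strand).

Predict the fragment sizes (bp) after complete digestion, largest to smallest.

142, 20 bp

Ybr83I sites (GACGTC) start at positions 3, 145.
Ybr83I cuts after base 5 of each site (before the last base), so after positions 7, 149.
Circular molecule, 2 cuts → 2 fragments:
  8–149 → 142 bp
  150–162 then 1–7 → 13 + 7 = 20 bp
Sorted largest to smallest: 142, 20 bp.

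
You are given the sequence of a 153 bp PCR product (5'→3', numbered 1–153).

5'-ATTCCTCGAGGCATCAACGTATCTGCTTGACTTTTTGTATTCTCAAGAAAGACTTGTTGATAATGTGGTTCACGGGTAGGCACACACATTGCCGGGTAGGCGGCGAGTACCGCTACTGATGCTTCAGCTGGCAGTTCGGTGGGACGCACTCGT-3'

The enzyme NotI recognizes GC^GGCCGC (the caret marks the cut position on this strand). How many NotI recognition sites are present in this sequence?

No occurrence of GCGGCCGC is present in the sequence.
NotI does not cut: 0 sites.

0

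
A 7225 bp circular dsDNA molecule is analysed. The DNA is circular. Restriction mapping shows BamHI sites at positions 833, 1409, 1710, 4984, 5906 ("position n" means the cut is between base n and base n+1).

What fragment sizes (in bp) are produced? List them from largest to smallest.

3274, 2152, 922, 576, 301 bp

Circular molecule, 5 cuts → 5 fragments:
  1409 − 833 = 576 bp
  1710 − 1409 = 301 bp
  4984 − 1710 = 3274 bp
  5906 − 4984 = 922 bp
  wrap: 7225 − 5906 + 833 = 2152 bp
Sorted largest to smallest: 3274, 2152, 922, 576, 301 bp.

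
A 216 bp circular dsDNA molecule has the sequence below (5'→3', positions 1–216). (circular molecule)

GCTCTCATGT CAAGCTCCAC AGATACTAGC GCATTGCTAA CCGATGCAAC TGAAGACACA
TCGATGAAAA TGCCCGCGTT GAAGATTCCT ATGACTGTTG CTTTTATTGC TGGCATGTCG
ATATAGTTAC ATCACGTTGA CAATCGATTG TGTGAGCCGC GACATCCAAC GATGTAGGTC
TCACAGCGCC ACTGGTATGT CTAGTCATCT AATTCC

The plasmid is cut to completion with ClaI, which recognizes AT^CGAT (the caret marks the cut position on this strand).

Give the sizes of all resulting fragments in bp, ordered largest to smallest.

133, 83 bp

ClaI sites (ATCGAT) start at positions 60, 143.
ClaI cuts after base 2 of each site, so after positions 61, 144.
Circular molecule, 2 cuts → 2 fragments:
  62–144 → 83 bp
  145–216 then 1–61 → 72 + 61 = 133 bp
Sorted largest to smallest: 133, 83 bp.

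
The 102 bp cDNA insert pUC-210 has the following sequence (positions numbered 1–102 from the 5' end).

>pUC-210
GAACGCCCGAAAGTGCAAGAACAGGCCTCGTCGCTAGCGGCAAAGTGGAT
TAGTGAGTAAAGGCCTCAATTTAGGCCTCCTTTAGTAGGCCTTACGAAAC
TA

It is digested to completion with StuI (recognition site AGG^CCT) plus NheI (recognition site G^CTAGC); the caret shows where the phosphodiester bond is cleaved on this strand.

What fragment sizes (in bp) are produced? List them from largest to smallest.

30, 25, 14, 13, 12, 8 bp

StuI sites (AGGCCT) start at positions 23, 61, 73, 87.
StuI cuts after base 3 of each site, so after positions 25, 63, 75, 89.
The NheI site (GCTAGC) starts at position 33.
NheI cuts after the first base of each site, so after position 33.
Combined cut positions: 25, 33, 63, 75, 89.
Linear molecule, 5 cuts → 6 fragments:
  1–25 → 25 bp
  26–33 → 8 bp
  34–63 → 30 bp
  64–75 → 12 bp
  76–89 → 14 bp
  90–102 → 13 bp
Sorted largest to smallest: 30, 25, 14, 13, 12, 8 bp.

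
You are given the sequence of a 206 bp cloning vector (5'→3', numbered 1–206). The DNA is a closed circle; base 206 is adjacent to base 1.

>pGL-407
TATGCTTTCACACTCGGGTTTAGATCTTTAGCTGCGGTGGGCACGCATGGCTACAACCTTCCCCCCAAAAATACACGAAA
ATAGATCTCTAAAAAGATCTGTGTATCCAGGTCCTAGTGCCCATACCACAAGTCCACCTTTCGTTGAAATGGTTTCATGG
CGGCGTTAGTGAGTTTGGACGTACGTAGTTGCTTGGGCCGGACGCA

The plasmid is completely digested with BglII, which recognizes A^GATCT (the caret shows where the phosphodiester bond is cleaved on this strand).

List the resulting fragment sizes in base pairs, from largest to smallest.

133, 61, 12 bp

BglII sites (AGATCT) start at positions 22, 83, 95.
BglII cuts after the first base of each site, so after positions 22, 83, 95.
Circular molecule, 3 cuts → 3 fragments:
  23–83 → 61 bp
  84–95 → 12 bp
  96–206 then 1–22 → 111 + 22 = 133 bp
Sorted largest to smallest: 133, 61, 12 bp.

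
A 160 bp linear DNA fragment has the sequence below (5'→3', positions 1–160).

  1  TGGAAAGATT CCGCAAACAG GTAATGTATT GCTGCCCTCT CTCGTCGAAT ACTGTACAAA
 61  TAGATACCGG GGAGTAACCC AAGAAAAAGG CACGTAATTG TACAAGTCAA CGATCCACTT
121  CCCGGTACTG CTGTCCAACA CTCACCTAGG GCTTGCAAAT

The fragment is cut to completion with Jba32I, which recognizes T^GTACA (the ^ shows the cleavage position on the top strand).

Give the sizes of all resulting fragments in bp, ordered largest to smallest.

Jba32I sites (TGTACA) start at positions 53, 99.
Jba32I cuts after the first base of each site, so after positions 53, 99.
Linear molecule, 2 cuts → 3 fragments:
  1–53 → 53 bp
  54–99 → 46 bp
  100–160 → 61 bp
Sorted largest to smallest: 61, 53, 46 bp.

61, 53, 46 bp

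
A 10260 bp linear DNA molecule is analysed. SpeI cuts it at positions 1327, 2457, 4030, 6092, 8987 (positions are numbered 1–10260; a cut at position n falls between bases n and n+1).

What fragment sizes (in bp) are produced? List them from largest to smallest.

2895, 2062, 1573, 1327, 1273, 1130 bp

Linear molecule, 5 cuts → 6 fragments:
  1327 − 0 = 1327 bp
  2457 − 1327 = 1130 bp
  4030 − 2457 = 1573 bp
  6092 − 4030 = 2062 bp
  8987 − 6092 = 2895 bp
  10260 − 8987 = 1273 bp
Sorted largest to smallest: 2895, 2062, 1573, 1327, 1273, 1130 bp.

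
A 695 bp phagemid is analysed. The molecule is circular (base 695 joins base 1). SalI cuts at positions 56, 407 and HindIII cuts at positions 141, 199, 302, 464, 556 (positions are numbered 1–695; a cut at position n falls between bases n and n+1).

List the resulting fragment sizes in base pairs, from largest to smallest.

195, 105, 103, 92, 85, 58, 57 bp

Combined cut positions (sorted): 56, 141, 199, 302, 407, 464, 556.
Circular molecule, 7 cuts → 7 fragments:
  141 − 56 = 85 bp
  199 − 141 = 58 bp
  302 − 199 = 103 bp
  407 − 302 = 105 bp
  464 − 407 = 57 bp
  556 − 464 = 92 bp
  wrap: 695 − 556 + 56 = 195 bp
Sorted largest to smallest: 195, 105, 103, 92, 85, 58, 57 bp.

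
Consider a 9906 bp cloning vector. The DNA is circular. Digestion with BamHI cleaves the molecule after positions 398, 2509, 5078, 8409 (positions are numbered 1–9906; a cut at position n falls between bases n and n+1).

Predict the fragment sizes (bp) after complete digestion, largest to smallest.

3331, 2569, 2111, 1895 bp

Circular molecule, 4 cuts → 4 fragments:
  2509 − 398 = 2111 bp
  5078 − 2509 = 2569 bp
  8409 − 5078 = 3331 bp
  wrap: 9906 − 8409 + 398 = 1895 bp
Sorted largest to smallest: 3331, 2569, 2111, 1895 bp.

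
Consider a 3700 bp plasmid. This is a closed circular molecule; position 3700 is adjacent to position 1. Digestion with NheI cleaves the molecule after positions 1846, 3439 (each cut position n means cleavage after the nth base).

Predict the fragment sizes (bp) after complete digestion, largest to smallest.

2107, 1593 bp

Circular molecule, 2 cuts → 2 fragments:
  3439 − 1846 = 1593 bp
  wrap: 3700 − 3439 + 1846 = 2107 bp
Sorted largest to smallest: 2107, 1593 bp.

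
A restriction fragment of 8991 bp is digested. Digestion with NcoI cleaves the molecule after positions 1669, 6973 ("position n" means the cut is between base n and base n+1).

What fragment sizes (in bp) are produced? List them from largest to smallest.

Linear molecule, 2 cuts → 3 fragments:
  1669 − 0 = 1669 bp
  6973 − 1669 = 5304 bp
  8991 − 6973 = 2018 bp
Sorted largest to smallest: 5304, 2018, 1669 bp.

5304, 2018, 1669 bp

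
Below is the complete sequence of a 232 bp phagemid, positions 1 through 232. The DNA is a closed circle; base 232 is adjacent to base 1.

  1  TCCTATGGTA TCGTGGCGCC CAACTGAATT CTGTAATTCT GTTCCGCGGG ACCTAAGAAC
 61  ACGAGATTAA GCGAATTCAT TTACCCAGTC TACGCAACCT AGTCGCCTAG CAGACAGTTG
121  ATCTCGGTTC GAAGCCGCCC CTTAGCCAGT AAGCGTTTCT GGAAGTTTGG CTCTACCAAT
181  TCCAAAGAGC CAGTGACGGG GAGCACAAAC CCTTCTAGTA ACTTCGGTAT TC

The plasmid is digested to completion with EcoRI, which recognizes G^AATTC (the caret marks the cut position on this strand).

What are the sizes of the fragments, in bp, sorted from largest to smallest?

EcoRI sites (GAATTC) start at positions 26, 73.
EcoRI cuts after the first base of each site, so after positions 26, 73.
Circular molecule, 2 cuts → 2 fragments:
  27–73 → 47 bp
  74–232 then 1–26 → 159 + 26 = 185 bp
Sorted largest to smallest: 185, 47 bp.

185, 47 bp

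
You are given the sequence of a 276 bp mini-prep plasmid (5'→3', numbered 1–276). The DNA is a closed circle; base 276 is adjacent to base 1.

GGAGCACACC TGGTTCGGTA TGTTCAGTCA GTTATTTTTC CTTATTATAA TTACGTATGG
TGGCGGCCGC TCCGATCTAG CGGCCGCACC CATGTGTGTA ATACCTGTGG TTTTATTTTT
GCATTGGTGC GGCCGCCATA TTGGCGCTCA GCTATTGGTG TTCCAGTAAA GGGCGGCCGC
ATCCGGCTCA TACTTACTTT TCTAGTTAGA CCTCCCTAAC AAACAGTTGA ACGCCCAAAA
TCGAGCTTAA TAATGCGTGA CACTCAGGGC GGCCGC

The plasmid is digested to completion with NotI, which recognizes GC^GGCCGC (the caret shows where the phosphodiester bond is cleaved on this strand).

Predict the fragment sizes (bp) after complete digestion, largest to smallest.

96, 70, 49, 44, 17 bp

NotI sites (GCGGCCGC) start at positions 63, 80, 129, 173, 269.
NotI cuts after base 2 of each site, so after positions 64, 81, 130, 174, 270.
Circular molecule, 5 cuts → 5 fragments:
  65–81 → 17 bp
  82–130 → 49 bp
  131–174 → 44 bp
  175–270 → 96 bp
  271–276 then 1–64 → 6 + 64 = 70 bp
Sorted largest to smallest: 96, 70, 49, 44, 17 bp.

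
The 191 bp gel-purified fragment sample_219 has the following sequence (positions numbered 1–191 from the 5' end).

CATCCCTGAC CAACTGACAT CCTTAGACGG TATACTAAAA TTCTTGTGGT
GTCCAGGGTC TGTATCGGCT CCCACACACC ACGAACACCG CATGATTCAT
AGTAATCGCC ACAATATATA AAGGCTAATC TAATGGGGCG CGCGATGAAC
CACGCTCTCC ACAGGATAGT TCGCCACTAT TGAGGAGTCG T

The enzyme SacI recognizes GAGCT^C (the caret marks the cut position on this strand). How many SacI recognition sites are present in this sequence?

0

No occurrence of GAGCTC is present in the sequence.
SacI does not cut: 0 sites.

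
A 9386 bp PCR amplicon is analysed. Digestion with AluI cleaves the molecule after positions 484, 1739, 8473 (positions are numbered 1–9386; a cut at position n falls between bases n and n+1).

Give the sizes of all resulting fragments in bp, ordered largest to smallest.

Linear molecule, 3 cuts → 4 fragments:
  484 − 0 = 484 bp
  1739 − 484 = 1255 bp
  8473 − 1739 = 6734 bp
  9386 − 8473 = 913 bp
Sorted largest to smallest: 6734, 1255, 913, 484 bp.

6734, 1255, 913, 484 bp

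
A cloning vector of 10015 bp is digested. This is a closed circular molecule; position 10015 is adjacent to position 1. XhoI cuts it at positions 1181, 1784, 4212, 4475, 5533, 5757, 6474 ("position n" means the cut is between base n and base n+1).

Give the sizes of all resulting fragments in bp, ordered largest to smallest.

Circular molecule, 7 cuts → 7 fragments:
  1784 − 1181 = 603 bp
  4212 − 1784 = 2428 bp
  4475 − 4212 = 263 bp
  5533 − 4475 = 1058 bp
  5757 − 5533 = 224 bp
  6474 − 5757 = 717 bp
  wrap: 10015 − 6474 + 1181 = 4722 bp
Sorted largest to smallest: 4722, 2428, 1058, 717, 603, 263, 224 bp.

4722, 2428, 1058, 717, 603, 263, 224 bp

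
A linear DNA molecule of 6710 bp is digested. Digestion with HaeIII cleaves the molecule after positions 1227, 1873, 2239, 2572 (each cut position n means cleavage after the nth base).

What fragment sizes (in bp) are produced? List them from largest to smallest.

4138, 1227, 646, 366, 333 bp

Linear molecule, 4 cuts → 5 fragments:
  1227 − 0 = 1227 bp
  1873 − 1227 = 646 bp
  2239 − 1873 = 366 bp
  2572 − 2239 = 333 bp
  6710 − 2572 = 4138 bp
Sorted largest to smallest: 4138, 1227, 646, 366, 333 bp.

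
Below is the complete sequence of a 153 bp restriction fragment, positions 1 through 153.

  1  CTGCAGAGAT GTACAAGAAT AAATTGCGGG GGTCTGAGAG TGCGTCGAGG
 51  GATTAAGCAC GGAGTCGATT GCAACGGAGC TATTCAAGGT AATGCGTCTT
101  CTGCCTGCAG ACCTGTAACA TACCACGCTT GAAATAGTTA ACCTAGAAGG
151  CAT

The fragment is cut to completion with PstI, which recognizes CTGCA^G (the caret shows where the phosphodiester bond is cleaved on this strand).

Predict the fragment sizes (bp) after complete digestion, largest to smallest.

PstI sites (CTGCAG) start at positions 1, 105.
PstI cuts after base 5 of each site (before the last base), so after positions 5, 109.
Linear molecule, 2 cuts → 3 fragments:
  1–5 → 5 bp
  6–109 → 104 bp
  110–153 → 44 bp
Sorted largest to smallest: 104, 44, 5 bp.

104, 44, 5 bp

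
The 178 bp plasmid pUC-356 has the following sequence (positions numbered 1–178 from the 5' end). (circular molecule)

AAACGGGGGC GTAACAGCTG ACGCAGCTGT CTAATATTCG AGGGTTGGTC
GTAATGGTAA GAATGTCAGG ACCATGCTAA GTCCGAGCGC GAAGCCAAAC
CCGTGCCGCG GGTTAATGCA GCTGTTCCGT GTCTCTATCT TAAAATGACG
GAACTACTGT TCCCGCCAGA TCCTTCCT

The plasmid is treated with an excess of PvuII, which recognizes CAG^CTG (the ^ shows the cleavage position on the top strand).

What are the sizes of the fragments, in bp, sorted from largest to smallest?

PvuII sites (CAGCTG) start at positions 15, 24, 119.
PvuII cuts after base 3 of each site, so after positions 17, 26, 121.
Circular molecule, 3 cuts → 3 fragments:
  18–26 → 9 bp
  27–121 → 95 bp
  122–178 then 1–17 → 57 + 17 = 74 bp
Sorted largest to smallest: 95, 74, 9 bp.

95, 74, 9 bp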